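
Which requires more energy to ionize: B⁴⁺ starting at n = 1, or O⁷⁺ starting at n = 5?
B⁴⁺ at n = 1 (E = -340.142500 eV)

Using E_n = -13.6057 Z² / n² eV:

B⁴⁺ (Z = 5) at n = 1:
E = -13.6057 × 5² / 1² = -13.6057 × 25 / 1 = -340.142500000 eV

O⁷⁺ (Z = 8) at n = 5:
E = -13.6057 × 8² / 5² = -13.6057 × 64 / 25 = -34.830592000 eV

Since -340.142500000 eV < -34.830592000 eV,
B⁴⁺ at n = 1 is more tightly bound (requires more energy to ionize).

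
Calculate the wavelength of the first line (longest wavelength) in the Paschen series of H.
1874.603 nm

The longest wavelength corresponds to the smallest energy transition in the series.
The Paschen series has all transitions ending at n_f = 3.

For H, the first line (α-line) is the jump from n = 4 to n = 3:
E_4 = -13.6057 / 4² = -0.850356250 eV
E_3 = -13.6057 / 3² = -1.511744444 eV
ΔE = E_4 - E_3 = 0.661388194 eV

λ = hc/E = 1239.84 eV·nm / 0.661388194 eV
λ = 1874.603 nm

This is the α-line of the Paschen series in H.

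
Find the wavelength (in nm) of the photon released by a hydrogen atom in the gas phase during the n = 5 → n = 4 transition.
4050.07 nm

First, find the transition energy using E_n = -13.6057 / n² eV:
E_5 = -13.6057 / 5² = -0.54422800 eV
E_4 = -13.6057 / 4² = -0.85035625 eV

Photon energy: |ΔE| = |E_4 - E_5| = 0.30612825 eV

Convert to wavelength using E = hc/λ with hc = 1239.84 eV·nm:
λ = hc/E = 1239.84 eV·nm / 0.30612825 eV
λ = 4050.07 nm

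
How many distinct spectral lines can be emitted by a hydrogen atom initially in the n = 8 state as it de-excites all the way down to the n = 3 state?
15

The electron can occupy levels n = 3, 4, ..., 8 during de-excitation — that is m = 8 - 3 + 1 = 6 distinct levels.

The number of distinct spectral lines equals the number of ways to choose 2 of these m levels (each pair gives one possible emission transition):

Number of lines = m(m-1)/2 = 6×5/2 = 15

These correspond to all possible transitions between the 6 levels:
8 → 7, 8 → 6, 8 → 5, 8 → 4, 8 → 3, 7 → 6, 7 → 5, 7 → 4...

Each transition produces a photon with a unique energy (and thus wavelength). This count does not depend on Z.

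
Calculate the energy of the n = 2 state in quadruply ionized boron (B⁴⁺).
-85.03563 eV

For hydrogen-like ions, the energy levels scale with Z²:
E_n = -13.6057 Z² / n² eV

For B⁴⁺ (Z = 5) at n = 2:
E_2 = -13.6057 × 5² / 2²
E_2 = -13.6057 × 25 / 4
E_2 = -340.1425 / 4
E_2 = -85.03563 eV

The energy is 25 times more negative than hydrogen at the same n due to the stronger nuclear charge.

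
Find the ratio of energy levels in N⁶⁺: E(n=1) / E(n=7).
49.00

Using E_n = -13.6057 Z² / n² eV with Z = 7:

E_1 = -13.6057 × 7² / 1² = -666.6793 / 1 = -666.67930000 eV
E_7 = -13.6057 × 7² / 7² = -666.6793 / 49 = -13.60570000 eV

The ratio is:
E_1/E_7 = (-666.67930000) / (-13.60570000)
E_1/E_7 = (-666.6793/1) / (-666.6793/49)
E_1/E_7 = 49/1
E_1/E_7 = 49.00
(Note: the Z² factors cancel in the ratio.)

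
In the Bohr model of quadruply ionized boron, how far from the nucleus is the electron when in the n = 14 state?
2.07437 nm (or 20.74375 Å)

The Bohr radius formula is:
r_n = n² a₀ / Z

where a₀ = 0.05291772 nm is the Bohr radius.

For B⁴⁺ (Z = 5) at n = 14:
r_14 = 14² × 0.05291772 nm / 5
r_14 = 196 × 0.05291772 nm / 5
r_14 = 10.371873 nm / 5
r_14 = 2.07437 nm

The electron orbits at approximately 2.07437 nm from the nucleus.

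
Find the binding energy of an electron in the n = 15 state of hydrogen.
0.0605 eV

The ionization energy is the energy needed to remove the electron completely (n → ∞).

For hydrogen, E_n = -13.6057 eV / n².

At n = 15: E_15 = -13.6057 / 15² = -0.0604698 eV
At n = ∞: E_∞ = 0 eV

Ionization energy = E_∞ - E_15 = 0 - (-0.0604698) = 0.0604698 eV
Ionization energy ≈ 0.0605 eV

This is also called the binding energy of the electron in state n = 15.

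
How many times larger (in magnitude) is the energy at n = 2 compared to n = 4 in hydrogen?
4.00000

Using E_n = -13.6057 Z² / n² eV with Z = 1:

E_2 = -13.6057 / 2² = -13.6057 / 4 = -3.40142500000 eV
E_4 = -13.6057 / 4² = -13.6057 / 16 = -0.85035625000 eV

The ratio is:
E_2/E_4 = (-3.40142500000) / (-0.85035625000)
E_2/E_4 = (-13.6057/4) / (-13.6057/16)
E_2/E_4 = 16/4
E_2/E_4 = 4.00000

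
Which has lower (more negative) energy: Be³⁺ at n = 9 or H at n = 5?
Be³⁺ at n = 9 (E = -2.688 eV)

Using E_n = -13.6057 Z² / n² eV:

Be³⁺ (Z = 4) at n = 9:
E = -13.6057 × 4² / 9² = -13.6057 × 16 / 81 = -2.687546 eV

H (Z = 1) at n = 5:
E = -13.6057 × 1² / 5² = -13.6057 × 1 / 25 = -0.544228 eV

Since -2.687546 eV < -0.544228 eV,
Be³⁺ at n = 9 is more tightly bound (requires more energy to ionize).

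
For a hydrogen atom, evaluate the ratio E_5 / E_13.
6.76

Using E_n = -13.6057 Z² / n² eV with Z = 1:

E_5 = -13.6057 / 5² = -13.6057 / 25 = -0.54422800 eV
E_13 = -13.6057 / 13² = -13.6057 / 169 = -0.08050710 eV

The ratio is:
E_5/E_13 = (-0.54422800) / (-0.08050710)
E_5/E_13 = (-13.6057/25) / (-13.6057/169)
E_5/E_13 = 169/25
E_5/E_13 = 6.76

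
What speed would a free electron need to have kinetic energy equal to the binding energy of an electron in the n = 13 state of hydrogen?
1.683e+05 m/s (or 0.0561% of c)

The binding energy at n = 13 for hydrogen is:
E_13 = -13.6057/13² = -0.08050710 eV
|E_13| = 0.08050710 eV

Convert to Joules:
KE = 0.08050710 eV × (1.602177 × 10⁻¹⁹ J/eV) = 1.28987e-20 J

Using KE = ½mv²:
v = √(2·KE/m_e)
v = √(2 × 1.28987e-20 J / 9.10938 × 10⁻³¹ kg)
v = 1.683e+05 m/s

This is approximately 0.0561% the speed of light.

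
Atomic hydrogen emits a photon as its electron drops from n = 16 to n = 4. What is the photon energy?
0.79721 eV

The energy levels are E_n = -13.6057 eV / n².

Energy at n = 16: E_16 = -13.6057 / 16² = -0.05314727 eV
Energy at n = 4: E_4 = -13.6057 / 4² = -0.85035625 eV

For emission (electron falling to lower state), the photon energy is:
E_photon = E_16 - E_4 = |-0.05314727 - (-0.85035625)|
E_photon = 0.79721 eV

This energy is carried away by the emitted photon.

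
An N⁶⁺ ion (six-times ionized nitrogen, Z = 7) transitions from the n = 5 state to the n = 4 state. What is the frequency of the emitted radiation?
3.62705e+15 Hz

First, find the transition energy:
E_5 = -13.6057 × 7² / 5² = -26.66717200 eV
E_4 = -13.6057 × 7² / 4² = -41.66745625 eV
|ΔE| = |E_4 - E_5| = 15.00028425 eV

Convert to Joules: E = 15.00028425 eV × (1.602177 × 10⁻¹⁹ J/eV) = 2.4033110e-18 J

Using E = hf:
f = E/h = 2.4033110e-18 J / (6.62607 × 10⁻³⁴ J·s)
f = 3.62705e+15 Hz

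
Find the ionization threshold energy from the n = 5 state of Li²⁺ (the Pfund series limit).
4.898052 eV

The series limit corresponds to the transition from n = ∞ to n = 5.
This is the highest energy (shortest wavelength) transition in the Pfund series.

E_∞ = 0 eV
E_5 = -13.6057 × 3² / 5² = -4.898052 eV

Energy at series limit:
ΔE = E_∞ - E_5 = 0 - (-4.898052) = 4.898052 eV

This energy equals the ionization energy from the n = 5 state of Li²⁺.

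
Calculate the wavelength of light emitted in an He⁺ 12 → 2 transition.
93.73 nm

First, find the transition energy using E_n = -13.6057 Z² / n² eV:
E_12 = -13.6057 × 2² / 12² = -0.3779 eV
E_2 = -13.6057 × 2² / 2² = -13.6057 eV

Photon energy: |ΔE| = |E_2 - E_12| = 13.2278 eV

Convert to wavelength using E = hc/λ with hc = 1239.84 eV·nm:
λ = hc/E = 1239.84 eV·nm / 13.2278 eV
λ = 93.73 nm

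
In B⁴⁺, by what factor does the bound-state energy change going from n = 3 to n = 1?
9.00

Using E_n = -13.6057 Z² / n² eV with Z = 5:

E_1 = -13.6057 × 5² / 1² = -340.1425 / 1 = -340.14250000 eV
E_3 = -13.6057 × 5² / 3² = -340.1425 / 9 = -37.79361111 eV

The ratio is:
E_1/E_3 = (-340.14250000) / (-37.79361111)
E_1/E_3 = (-340.1425/1) / (-340.1425/9)
E_1/E_3 = 9/1
E_1/E_3 = 9.00
(Note: the Z² factors cancel in the ratio.)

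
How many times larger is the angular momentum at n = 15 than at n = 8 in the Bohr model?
1.87500

In the Bohr model, L_n = nℏ, so the ratio is purely the ratio of quantum numbers:

L_15/L_8 = 15ℏ / 8ℏ = 15/8 = 1.87500

The angular momentum scales linearly with n.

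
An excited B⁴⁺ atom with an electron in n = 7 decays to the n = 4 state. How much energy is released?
14.317223 eV

The energy levels are E_n = -13.6057 Z² eV / n².

Energy at n = 7: E_7 = -13.6057 × 5² / 7² = -6.941683673 eV
Energy at n = 4: E_4 = -13.6057 × 5² / 4² = -21.258906250 eV

For emission (electron falling to lower state), the photon energy is:
E_photon = E_7 - E_4 = |-6.941683673 - (-21.258906250)|
E_photon = 14.317223 eV

This energy is carried away by the emitted photon.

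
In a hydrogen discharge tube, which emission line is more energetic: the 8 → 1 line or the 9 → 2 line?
8 → 1

Calculate the energy for each transition:

Transition 8 → 1:
ΔE₁ = |E_1 - E_8| = |-13.6057/1² - (-13.6057/8²)|
ΔE₁ = |-13.605700000 - (-0.212589063)| = 13.393111 eV

Transition 9 → 2:
ΔE₂ = |E_2 - E_9| = |-13.6057/2² - (-13.6057/9²)|
ΔE₂ = |-3.401425000 - (-0.167971605)| = 3.233453 eV

Since 13.393111 eV > 3.233453 eV, the transition 8 → 1 emits the more energetic photon.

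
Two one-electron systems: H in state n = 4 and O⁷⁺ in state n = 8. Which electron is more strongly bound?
O⁷⁺ at n = 8 (E = -13.6057 eV)

Using E_n = -13.6057 Z² / n² eV:

H (Z = 1) at n = 4:
E = -13.6057 × 1² / 4² = -13.6057 × 1 / 16 = -0.8503563 eV

O⁷⁺ (Z = 8) at n = 8:
E = -13.6057 × 8² / 8² = -13.6057 × 64 / 64 = -13.6057000 eV

Since -13.6057000 eV < -0.8503563 eV,
O⁷⁺ at n = 8 is more tightly bound (requires more energy to ionize).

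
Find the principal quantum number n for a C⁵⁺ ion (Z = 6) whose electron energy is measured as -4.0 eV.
n = 11

The exact energy levels follow E_n = -13.6057 Z² / n² eV with Z = 6.

The measured value (-4.0 eV) is reported to only 2 significant figures, so we must test candidate n values and see which one matches to that precision.

Candidate energies:
  n = 9:  E = -13.6057 × 6² / 9² = -6.046978 eV
  n = 10:  E = -13.6057 × 6² / 10² = -4.898052 eV
  n = 11:  E = -13.6057 × 6² / 11² = -4.047977 eV  ← matches
  n = 12:  E = -13.6057 × 6² / 12² = -3.401425 eV
  n = 13:  E = -13.6057 × 6² / 13² = -2.898256 eV

Checking against the measurement of -4.0 eV (2 sig figs), only n = 11 agrees:
E_11 = -4.047977 eV, which rounds to -4.0 eV ✓

Therefore n = 11.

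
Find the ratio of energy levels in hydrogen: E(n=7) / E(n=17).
5.8980

Using E_n = -13.6057 Z² / n² eV with Z = 1:

E_7 = -13.6057 / 7² = -13.6057 / 49 = -0.2776673469 eV
E_17 = -13.6057 / 17² = -13.6057 / 289 = -0.0470785467 eV

The ratio is:
E_7/E_17 = (-0.2776673469) / (-0.0470785467)
E_7/E_17 = (-13.6057/49) / (-13.6057/289)
E_7/E_17 = 289/49
E_7/E_17 = 5.8980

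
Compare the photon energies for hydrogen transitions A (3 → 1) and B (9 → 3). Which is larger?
3 → 1

Calculate the energy for each transition:

Transition 3 → 1:
ΔE₁ = |E_1 - E_3| = |-13.6057/1² - (-13.6057/3²)|
ΔE₁ = |-13.605700000 - (-1.511744444)| = 12.093956 eV

Transition 9 → 3:
ΔE₂ = |E_3 - E_9| = |-13.6057/3² - (-13.6057/9²)|
ΔE₂ = |-1.511744444 - (-0.167971605)| = 1.343773 eV

Since 12.093956 eV > 1.343773 eV, the transition 3 → 1 emits the more energetic photon.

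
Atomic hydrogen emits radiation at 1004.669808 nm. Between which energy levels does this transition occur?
n = 7 → n = 3

First, find the photon energy from the wavelength (hc = 1239.84 eV·nm):
E = hc/λ = 1239.84 eV·nm / 1004.669808 nm = 1.2340771 eV

The energy levels of hydrogen satisfy E_n = -13.6057 / n² eV, so an emission n_i → n_f releases
ΔE = 13.6057 × (1/n_f² − 1/n_i²) eV.

Setting ΔE equal to the photon energy:
1/n_f² − 1/n_i² = 1.2340771 / 13.6057 = 0.090702948

Since 1/n_i² must be positive, we need 1/n_f² > 0.090702948, i.e. n_f ≤ 3. For each allowed n_f, solve n_i = (1/n_f² − 0.090702948)^(−1/2) and check whether it is a whole number:
  n_f = 1: 1/n_i² = 1.000000000 − 0.090702948 = 0.909297052 → n_i = 1.049  (not an integer) ✗
  n_f = 2: 1/n_i² = 0.250000000 − 0.090702948 = 0.159297052 → n_i = 2.506  (not an integer) ✗
  n_f = 3: 1/n_i² = 0.111111111 − 0.090702948 = 0.020408163 → n_i = 7.000  → integer, n_i = 7 ✓

Only n_f = 3 gives an integer upper level, n_i = 7.

The transition is from n = 7 to n = 3 (emission).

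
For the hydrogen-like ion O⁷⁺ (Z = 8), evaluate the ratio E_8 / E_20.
6.25

Using E_n = -13.6057 Z² / n² eV with Z = 8:

E_8 = -13.6057 × 8² / 8² = -870.7648 / 64 = -13.60570000 eV
E_20 = -13.6057 × 8² / 20² = -870.7648 / 400 = -2.17691200 eV

The ratio is:
E_8/E_20 = (-13.60570000) / (-2.17691200)
E_8/E_20 = (-870.7648/64) / (-870.7648/400)
E_8/E_20 = 400/64
E_8/E_20 = 6.25
(Note: the Z² factors cancel in the ratio.)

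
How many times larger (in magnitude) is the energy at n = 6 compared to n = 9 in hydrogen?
2.25

Using E_n = -13.6057 Z² / n² eV with Z = 1:

E_6 = -13.6057 / 6² = -13.6057 / 36 = -0.37793611 eV
E_9 = -13.6057 / 9² = -13.6057 / 81 = -0.16797160 eV

The ratio is:
E_6/E_9 = (-0.37793611) / (-0.16797160)
E_6/E_9 = (-13.6057/36) / (-13.6057/81)
E_6/E_9 = 81/36
E_6/E_9 = 2.25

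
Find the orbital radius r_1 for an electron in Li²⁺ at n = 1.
0.0176 nm (or 0.1764 Å)

The Bohr radius formula is:
r_n = n² a₀ / Z

where a₀ = 0.0529177 nm is the Bohr radius.

For Li²⁺ (Z = 3) at n = 1:
r_1 = 1² × 0.0529177 nm / 3
r_1 = 1 × 0.0529177 nm / 3
r_1 = 0.05292 nm / 3
r_1 = 0.0176 nm

The electron orbits at approximately 0.0176 nm from the nucleus.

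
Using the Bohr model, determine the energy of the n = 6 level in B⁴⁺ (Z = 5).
-9.44840 eV

For hydrogen-like ions, the energy levels scale with Z²:
E_n = -13.6057 Z² / n² eV

For B⁴⁺ (Z = 5) at n = 6:
E_6 = -13.6057 × 5² / 6²
E_6 = -13.6057 × 25 / 36
E_6 = -340.1425 / 36
E_6 = -9.44840 eV

The energy is 25 times more negative than hydrogen at the same n due to the stronger nuclear charge.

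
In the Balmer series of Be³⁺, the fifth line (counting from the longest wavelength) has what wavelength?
24.80666 nm

The lines of a series are numbered from the longest wavelength (smallest ΔE) outward; the fifth line is the transition from n = n_f + 5 to n_f.
The Balmer series has all transitions ending at n_f = 2.

For Be³⁺ (Z = 4), the fifth line (ε-line) is the jump from n = 7 to n = 2:
E_7 = -13.6057 × 4² / 7² = -4.4426776 eV
E_2 = -13.6057 × 4² / 2² = -54.4228000 eV
ΔE = E_7 - E_2 = 49.9801224 eV

λ = hc/E = 1239.84 eV·nm / 49.9801224 eV
λ = 24.80666 nm

This is the ε-line of the Balmer series in Be³⁺.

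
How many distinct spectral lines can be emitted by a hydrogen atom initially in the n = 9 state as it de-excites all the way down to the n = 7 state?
3

The electron can occupy levels n = 7, 8, ..., 9 during de-excitation — that is m = 9 - 7 + 1 = 3 distinct levels.

The number of distinct spectral lines equals the number of ways to choose 2 of these m levels (each pair gives one possible emission transition):

Number of lines = m(m-1)/2 = 3×2/2 = 3

These correspond to all possible transitions between the 3 levels:
9 → 8, 9 → 7, 8 → 7

Each transition produces a photon with a unique energy (and thus wavelength). This count does not depend on Z.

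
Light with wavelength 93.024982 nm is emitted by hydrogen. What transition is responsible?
n = 7 → n = 1

First, find the photon energy from the wavelength (hc = 1239.84 eV·nm):
E = hc/λ = 1239.84 eV·nm / 93.024982 nm = 13.328033 eV

The energy levels of hydrogen satisfy E_n = -13.6057 / n² eV, so an emission n_i → n_f releases
ΔE = 13.6057 × (1/n_f² − 1/n_i²) eV.

Setting ΔE equal to the photon energy:
1/n_f² − 1/n_i² = 13.328033 / 13.6057 = 0.97959186

Since 1/n_i² must be positive, we need 1/n_f² > 0.97959186, i.e. n_f ≤ 1. For each allowed n_f, solve n_i = (1/n_f² − 0.97959186)^(−1/2) and check whether it is a whole number:
  n_f = 1: 1/n_i² = 1.00000000 − 0.97959186 = 0.02040814 → n_i = 7.000  → integer, n_i = 7 ✓

Only n_f = 1 gives an integer upper level, n_i = 7.

The transition is from n = 7 to n = 1 (emission).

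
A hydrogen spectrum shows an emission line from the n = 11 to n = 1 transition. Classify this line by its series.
Lyman series

The spectral series in hydrogen are named based on the final (lower) energy level:
- Lyman series: n_final = 1 (ultraviolet)
- Balmer series: n_final = 2 (visible/near-UV)
- Paschen series: n_final = 3 (infrared)
- Brackett series: n_final = 4 (infrared)
- Pfund series: n_final = 5 (far infrared)

Since this transition ends at n = 1, it belongs to the Lyman series.

For reference, this 11 → 1 line has photon energy
ΔE = 13.6057 eV × (1/1² - 1/11²) = 13.4932562 eV,
corresponding to wavelength λ = hc/ΔE = 1239.84 eV·nm / 13.4932562 eV = 91.88590 nm in the ultraviolet region.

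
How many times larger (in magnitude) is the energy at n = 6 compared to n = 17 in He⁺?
8.0278

Using E_n = -13.6057 Z² / n² eV with Z = 2:

E_6 = -13.6057 × 2² / 6² = -54.4228 / 36 = -1.5117444444 eV
E_17 = -13.6057 × 2² / 17² = -54.4228 / 289 = -0.1883141869 eV

The ratio is:
E_6/E_17 = (-1.5117444444) / (-0.1883141869)
E_6/E_17 = (-54.4228/36) / (-54.4228/289)
E_6/E_17 = 289/36
E_6/E_17 = 8.0278
(Note: the Z² factors cancel in the ratio.)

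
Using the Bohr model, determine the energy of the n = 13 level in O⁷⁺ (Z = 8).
-5.15245 eV

For hydrogen-like ions, the energy levels scale with Z²:
E_n = -13.6057 Z² / n² eV

For O⁷⁺ (Z = 8) at n = 13:
E_13 = -13.6057 × 8² / 13²
E_13 = -13.6057 × 64 / 169
E_13 = -870.7648 / 169
E_13 = -5.15245 eV

The energy is 64 times more negative than hydrogen at the same n due to the stronger nuclear charge.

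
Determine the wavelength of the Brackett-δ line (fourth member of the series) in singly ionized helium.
486.008070 nm

The lines of a series are numbered from the longest wavelength (smallest ΔE) outward; the fourth line is the transition from n = n_f + 4 to n_f.
The Brackett series has all transitions ending at n_f = 4.

For He⁺ (Z = 2), the fourth line (δ-line) is the jump from n = 8 to n = 4:
E_8 = -13.6057 × 2² / 8² = -0.8503562500 eV
E_4 = -13.6057 × 2² / 4² = -3.4014250000 eV
ΔE = E_8 - E_4 = 2.5510687500 eV

λ = hc/E = 1239.84 eV·nm / 2.5510687500 eV
λ = 486.008070 nm

This is the δ-line of the Brackett series in He⁺.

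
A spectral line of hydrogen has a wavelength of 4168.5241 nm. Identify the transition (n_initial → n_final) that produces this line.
n = 13 → n = 6

First, find the photon energy from the wavelength (hc = 1239.84 eV·nm):
E = hc/λ = 1239.84 eV·nm / 4168.5241 nm = 0.29742901 eV

The energy levels of hydrogen satisfy E_n = -13.6057 / n² eV, so an emission n_i → n_f releases
ΔE = 13.6057 × (1/n_f² − 1/n_i²) eV.

Setting ΔE equal to the photon energy:
1/n_f² − 1/n_i² = 0.29742901 / 13.6057 = 0.021860618

Since 1/n_i² must be positive, we need 1/n_f² > 0.021860618, i.e. n_f ≤ 6. For each allowed n_f, solve n_i = (1/n_f² − 0.021860618)^(−1/2) and check whether it is a whole number:
  n_f = 1: 1/n_i² = 1.000000000 − 0.021860618 = 0.978139382 → n_i = 1.011  (not an integer) ✗
  n_f = 2: 1/n_i² = 0.250000000 − 0.021860618 = 0.228139382 → n_i = 2.094  (not an integer) ✗
  n_f = 3: 1/n_i² = 0.111111111 − 0.021860618 = 0.089250493 → n_i = 3.347  (not an integer) ✗
  n_f = 4: 1/n_i² = 0.062500000 − 0.021860618 = 0.040639382 → n_i = 4.961  (not an integer) ✗
  n_f = 5: 1/n_i² = 0.040000000 − 0.021860618 = 0.018139382 → n_i = 7.425  (not an integer) ✗
  n_f = 6: 1/n_i² = 0.027777778 − 0.021860618 = 0.005917160 → n_i = 13.000  → integer, n_i = 13 ✓

Only n_f = 6 gives an integer upper level, n_i = 13.

The transition is from n = 13 to n = 6 (emission).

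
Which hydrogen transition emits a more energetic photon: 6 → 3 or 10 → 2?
10 → 2

Calculate the energy for each transition:

Transition 6 → 3:
ΔE₁ = |E_3 - E_6| = |-13.6057/3² - (-13.6057/6²)|
ΔE₁ = |-1.5117444444 - (-0.3779361111)| = 1.1338083 eV

Transition 10 → 2:
ΔE₂ = |E_2 - E_10| = |-13.6057/2² - (-13.6057/10²)|
ΔE₂ = |-3.4014250000 - (-0.1360570000)| = 3.2653680 eV

Since 3.2653680 eV > 1.1338083 eV, the transition 10 → 2 emits the more energetic photon.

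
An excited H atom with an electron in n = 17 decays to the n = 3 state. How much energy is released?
1.4647 eV

The energy levels are E_n = -13.6057 eV / n².

Energy at n = 17: E_17 = -13.6057 / 17² = -0.0470785 eV
Energy at n = 3: E_3 = -13.6057 / 3² = -1.5117444 eV

For emission (electron falling to lower state), the photon energy is:
E_photon = E_17 - E_3 = |-0.0470785 - (-1.5117444)|
E_photon = 1.4647 eV

This energy is carried away by the emitted photon.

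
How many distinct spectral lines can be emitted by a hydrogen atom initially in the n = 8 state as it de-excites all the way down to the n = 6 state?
3

The electron can occupy levels n = 6, 7, ..., 8 during de-excitation — that is m = 8 - 6 + 1 = 3 distinct levels.

The number of distinct spectral lines equals the number of ways to choose 2 of these m levels (each pair gives one possible emission transition):

Number of lines = m(m-1)/2 = 3×2/2 = 3

These correspond to all possible transitions between the 3 levels:
8 → 7, 8 → 6, 7 → 6

Each transition produces a photon with a unique energy (and thus wavelength). This count does not depend on Z.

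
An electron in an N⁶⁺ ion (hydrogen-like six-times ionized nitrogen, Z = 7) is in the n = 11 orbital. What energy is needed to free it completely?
5.51 eV

The ionization energy is the energy needed to remove the electron completely (n → ∞).

For a hydrogen-like ion with Z = 7, E_n = -13.6057 Z² / n² eV.

At n = 11: E_11 = -13.6057 × 7² / 11² = -5.50975 eV
At n = ∞: E_∞ = 0 eV

Ionization energy = E_∞ - E_11 = 0 - (-5.50975) = 5.50975 eV
Ionization energy ≈ 5.51 eV

This is also called the binding energy of the electron in state n = 11.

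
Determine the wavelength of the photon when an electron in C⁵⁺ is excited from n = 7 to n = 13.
174.6802 nm

First, find the transition energy using E_n = -13.6057 Z² / n² eV:
E_7 = -13.6057 × 6² / 7² = -9.99602449 eV
E_13 = -13.6057 × 6² / 13² = -2.89825562 eV

Photon energy: |ΔE| = |E_13 - E_7| = 7.09776887 eV

Convert to wavelength using E = hc/λ with hc = 1239.84 eV·nm:
λ = hc/E = 1239.84 eV·nm / 7.09776887 eV
λ = 174.6802 nm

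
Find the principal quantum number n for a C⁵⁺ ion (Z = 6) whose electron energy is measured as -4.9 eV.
n = 10

The exact energy levels follow E_n = -13.6057 Z² / n² eV with Z = 6.

The measured value (-4.9 eV) is reported to only 2 significant figures, so we must test candidate n values and see which one matches to that precision.

Candidate energies:
  n = 8:  E = -13.6057 × 6² / 8² = -7.65321 eV
  n = 9:  E = -13.6057 × 6² / 9² = -6.04698 eV
  n = 10:  E = -13.6057 × 6² / 10² = -4.89805 eV  ← matches
  n = 11:  E = -13.6057 × 6² / 11² = -4.04798 eV
  n = 12:  E = -13.6057 × 6² / 12² = -3.40143 eV

Checking against the measurement of -4.9 eV (2 sig figs), only n = 10 agrees:
E_10 = -4.89805 eV, which rounds to -4.9 eV ✓

Therefore n = 10.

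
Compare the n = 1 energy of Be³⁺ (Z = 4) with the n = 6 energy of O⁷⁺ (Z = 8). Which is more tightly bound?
Be³⁺ at n = 1 (E = -217.691200 eV)

Using E_n = -13.6057 Z² / n² eV:

Be³⁺ (Z = 4) at n = 1:
E = -13.6057 × 4² / 1² = -13.6057 × 16 / 1 = -217.691200000 eV

O⁷⁺ (Z = 8) at n = 6:
E = -13.6057 × 8² / 6² = -13.6057 × 64 / 36 = -24.187911111 eV

Since -217.691200000 eV < -24.187911111 eV,
Be³⁺ at n = 1 is more tightly bound (requires more energy to ionize).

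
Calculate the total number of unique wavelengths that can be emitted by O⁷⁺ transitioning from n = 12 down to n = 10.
3

The electron can occupy levels n = 10, 11, ..., 12 during de-excitation — that is m = 12 - 10 + 1 = 3 distinct levels.

The number of distinct spectral lines equals the number of ways to choose 2 of these m levels (each pair gives one possible emission transition):

Number of lines = m(m-1)/2 = 3×2/2 = 3

These correspond to all possible transitions between the 3 levels:
12 → 11, 12 → 10, 11 → 10

Each transition produces a photon with a unique energy (and thus wavelength). This count does not depend on Z.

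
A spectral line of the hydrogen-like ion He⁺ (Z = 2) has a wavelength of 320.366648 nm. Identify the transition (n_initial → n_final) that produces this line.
n = 5 → n = 3

First, find the photon energy from the wavelength (hc = 1239.84 eV·nm):
E = hc/λ = 1239.84 eV·nm / 320.366648 nm = 3.8700658 eV

The energy levels of He⁺ satisfy E_n = -13.6057 × 2² / n² eV, so an emission n_i → n_f releases
ΔE = 13.6057 × 2² × (1/n_f² − 1/n_i²) eV.

Setting ΔE equal to the photon energy:
1/n_f² − 1/n_i² = 3.8700658 / (13.6057 × 2²) = 0.071111112

Since 1/n_i² must be positive, we need 1/n_f² > 0.071111112, i.e. n_f ≤ 3. For each allowed n_f, solve n_i = (1/n_f² − 0.071111112)^(−1/2) and check whether it is a whole number:
  n_f = 1: 1/n_i² = 1.000000000 − 0.071111112 = 0.928888888 → n_i = 1.038  (not an integer) ✗
  n_f = 2: 1/n_i² = 0.250000000 − 0.071111112 = 0.178888888 → n_i = 2.364  (not an integer) ✗
  n_f = 3: 1/n_i² = 0.111111111 − 0.071111112 = 0.039999999 → n_i = 5.000  → integer, n_i = 5 ✓

Only n_f = 3 gives an integer upper level, n_i = 5.

The transition is from n = 5 to n = 3 (emission).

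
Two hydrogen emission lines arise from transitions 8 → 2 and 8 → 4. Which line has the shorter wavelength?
8 → 2

Calculate the energy for each transition:

Transition 8 → 2:
ΔE₁ = |E_2 - E_8| = |-13.6057/2² - (-13.6057/8²)|
ΔE₁ = |-3.40142500000 - (-0.21258906250)| = 3.18883594 eV

Transition 8 → 4:
ΔE₂ = |E_4 - E_8| = |-13.6057/4² - (-13.6057/8²)|
ΔE₂ = |-0.85035625000 - (-0.21258906250)| = 0.63776719 eV

Since 3.18883594 eV > 0.63776719 eV, the transition 8 → 2 emits the more energetic photon.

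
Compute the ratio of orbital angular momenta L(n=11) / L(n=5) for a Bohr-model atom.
2.20000

In the Bohr model, L_n = nℏ, so the ratio is purely the ratio of quantum numbers:

L_11/L_5 = 11ℏ / 5ℏ = 11/5 = 2.20000

The angular momentum scales linearly with n.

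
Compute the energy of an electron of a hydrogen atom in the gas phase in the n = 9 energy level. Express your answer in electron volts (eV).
-0.1680 eV

The energy levels of a hydrogen-like atom are given by:
E_n = -13.6057 eV / n²

For n = 9:
E_9 = -13.6057 eV / 9²
E_9 = -13.6057 eV / 81
E_9 = -0.1680 eV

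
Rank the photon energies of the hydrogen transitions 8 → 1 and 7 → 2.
8 → 1

Calculate the energy for each transition:

Transition 8 → 1:
ΔE₁ = |E_1 - E_8| = |-13.6057/1² - (-13.6057/8²)|
ΔE₁ = |-13.60570000 - (-0.21258906)| = 13.39311 eV

Transition 7 → 2:
ΔE₂ = |E_2 - E_7| = |-13.6057/2² - (-13.6057/7²)|
ΔE₂ = |-3.40142500 - (-0.27766735)| = 3.12376 eV

Since 13.39311 eV > 3.12376 eV, the transition 8 → 1 emits the more energetic photon.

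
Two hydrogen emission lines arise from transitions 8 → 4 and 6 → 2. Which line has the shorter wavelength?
6 → 2

Calculate the energy for each transition:

Transition 8 → 4:
ΔE₁ = |E_4 - E_8| = |-13.6057/4² - (-13.6057/8²)|
ΔE₁ = |-0.850356250 - (-0.212589063)| = 0.637767 eV

Transition 6 → 2:
ΔE₂ = |E_2 - E_6| = |-13.6057/2² - (-13.6057/6²)|
ΔE₂ = |-3.401425000 - (-0.377936111)| = 3.023489 eV

Since 3.023489 eV > 0.637767 eV, the transition 6 → 2 emits the more energetic photon.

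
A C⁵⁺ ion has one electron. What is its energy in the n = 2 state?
-122.45130 eV

For hydrogen-like ions, the energy levels scale with Z²:
E_n = -13.6057 Z² / n² eV

For C⁵⁺ (Z = 6) at n = 2:
E_2 = -13.6057 × 6² / 2²
E_2 = -13.6057 × 36 / 4
E_2 = -489.8052 / 4
E_2 = -122.45130 eV

The energy is 36 times more negative than hydrogen at the same n due to the stronger nuclear charge.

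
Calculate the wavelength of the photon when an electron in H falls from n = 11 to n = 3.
886.042615 nm

First, find the transition energy using E_n = -13.6057 / n² eV:
E_11 = -13.6057 / 11² = -0.1124438017 eV
E_3 = -13.6057 / 3² = -1.5117444444 eV

Photon energy: |ΔE| = |E_3 - E_11| = 1.3993006427 eV

Convert to wavelength using E = hc/λ with hc = 1239.84 eV·nm:
λ = hc/E = 1239.84 eV·nm / 1.3993006427 eV
λ = 886.042615 nm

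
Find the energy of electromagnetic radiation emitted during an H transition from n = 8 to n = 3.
1.299155 eV

The energy levels are E_n = -13.6057 eV / n².

Energy at n = 8: E_8 = -13.6057 / 8² = -0.212589063 eV
Energy at n = 3: E_3 = -13.6057 / 3² = -1.511744444 eV

For emission (electron falling to lower state), the photon energy is:
E_photon = E_8 - E_3 = |-0.212589063 - (-1.511744444)|
E_photon = 1.299155 eV

This energy is carried away by the emitted photon.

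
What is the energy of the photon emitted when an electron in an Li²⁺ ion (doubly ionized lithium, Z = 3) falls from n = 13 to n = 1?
121.73 eV

The energy levels are E_n = -13.6057 Z² eV / n².

Energy at n = 13: E_13 = -13.6057 × 3² / 13² = -0.72456 eV
Energy at n = 1: E_1 = -13.6057 × 3² / 1² = -122.45130 eV

For emission (electron falling to lower state), the photon energy is:
E_photon = E_13 - E_1 = |-0.72456 - (-122.45130)|
E_photon = 121.73 eV

This energy is carried away by the emitted photon.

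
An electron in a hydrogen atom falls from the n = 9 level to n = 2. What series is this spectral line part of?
Balmer series

The spectral series in hydrogen are named based on the final (lower) energy level:
- Lyman series: n_final = 1 (ultraviolet)
- Balmer series: n_final = 2 (visible/near-UV)
- Paschen series: n_final = 3 (infrared)
- Brackett series: n_final = 4 (infrared)
- Pfund series: n_final = 5 (far infrared)

Since this transition ends at n = 2, it belongs to the Balmer series.

For reference, this 9 → 2 line has photon energy
ΔE = 13.6057 eV × (1/2² - 1/9²) = 3.2334534 eV,
corresponding to wavelength λ = hc/ΔE = 1239.84 eV·nm / 3.2334534 eV = 383.441 nm in the visible/near-UV region.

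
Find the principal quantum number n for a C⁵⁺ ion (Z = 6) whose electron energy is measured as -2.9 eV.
n = 13

The exact energy levels follow E_n = -13.6057 Z² / n² eV with Z = 6.

The measured value (-2.9 eV) is reported to only 2 significant figures, so we must test candidate n values and see which one matches to that precision.

Candidate energies:
  n = 11:  E = -13.6057 × 6² / 11² = -4.047977 eV
  n = 12:  E = -13.6057 × 6² / 12² = -3.401425 eV
  n = 13:  E = -13.6057 × 6² / 13² = -2.898256 eV  ← matches
  n = 14:  E = -13.6057 × 6² / 14² = -2.499006 eV
  n = 15:  E = -13.6057 × 6² / 15² = -2.176912 eV

Checking against the measurement of -2.9 eV (2 sig figs), only n = 13 agrees:
E_13 = -2.898256 eV, which rounds to -2.9 eV ✓

Therefore n = 13.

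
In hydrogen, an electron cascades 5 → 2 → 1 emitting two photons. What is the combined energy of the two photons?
13.061 eV

The energy levels of hydrogen are E_n = -13.6057 / n² eV.

First transition (5 → 2):
ΔE₁ = |E_2 - E_5|
ΔE₁ = |-3.401425000 - (-0.544228000)| = 2.857197 eV

Second transition (2 → 1):
ΔE₂ = |E_1 - E_2|
ΔE₂ = |-13.605700000 - (-3.401425000)| = 10.204275 eV

Total energy released:
E_total = ΔE₁ + ΔE₂ = 2.857197 + 10.204275 = 13.061 eV

Note: This equals the direct transition 5 → 1: 13.061 eV ✓
Energy is conserved regardless of the path taken.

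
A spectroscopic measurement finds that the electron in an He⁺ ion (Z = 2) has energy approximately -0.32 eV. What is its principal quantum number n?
n = 13

The exact energy levels follow E_n = -13.6057 Z² / n² eV with Z = 2.

The measured value (-0.32 eV) is reported to only 2 significant figures, so we must test candidate n values and see which one matches to that precision.

Candidate energies:
  n = 11:  E = -13.6057 × 2² / 11² = -0.44978 eV
  n = 12:  E = -13.6057 × 2² / 12² = -0.37794 eV
  n = 13:  E = -13.6057 × 2² / 13² = -0.32203 eV  ← matches
  n = 14:  E = -13.6057 × 2² / 14² = -0.27767 eV
  n = 15:  E = -13.6057 × 2² / 15² = -0.24188 eV

Checking against the measurement of -0.32 eV (2 sig figs), only n = 13 agrees:
E_13 = -0.32203 eV, which rounds to -0.32 eV ✓

Therefore n = 13.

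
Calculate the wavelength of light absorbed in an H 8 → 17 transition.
7491.004 nm

First, find the transition energy using E_n = -13.6057 / n² eV:
E_8 = -13.6057 / 8² = -0.212589063 eV
E_17 = -13.6057 / 17² = -0.047078547 eV

Photon energy: |ΔE| = |E_17 - E_8| = 0.165510516 eV

Convert to wavelength using E = hc/λ with hc = 1239.84 eV·nm:
λ = hc/E = 1239.84 eV·nm / 0.165510516 eV
λ = 7491.004 nm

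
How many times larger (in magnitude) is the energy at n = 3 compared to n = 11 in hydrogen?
13.44

Using E_n = -13.6057 Z² / n² eV with Z = 1:

E_3 = -13.6057 / 3² = -13.6057 / 9 = -1.51174444 eV
E_11 = -13.6057 / 11² = -13.6057 / 121 = -0.11244380 eV

The ratio is:
E_3/E_11 = (-1.51174444) / (-0.11244380)
E_3/E_11 = (-13.6057/9) / (-13.6057/121)
E_3/E_11 = 121/9
E_3/E_11 = 13.44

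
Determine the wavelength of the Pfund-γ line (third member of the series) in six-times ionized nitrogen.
76.296 nm

The lines of a series are numbered from the longest wavelength (smallest ΔE) outward; the third line is the transition from n = n_f + 3 to n_f.
The Pfund series has all transitions ending at n_f = 5.

For N⁶⁺ (Z = 7), the third line (γ-line) is the jump from n = 8 to n = 5:
E_8 = -13.6057 × 7² / 8² = -10.41686 eV
E_5 = -13.6057 × 7² / 5² = -26.66717 eV
ΔE = E_8 - E_5 = 16.25031 eV

λ = hc/E = 1239.84 eV·nm / 16.25031 eV
λ = 76.296 nm

This is the γ-line of the Pfund series in N⁶⁺.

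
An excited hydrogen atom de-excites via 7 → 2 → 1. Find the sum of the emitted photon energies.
13.328 eV

The energy levels of hydrogen are E_n = -13.6057 / n² eV.

First transition (7 → 2):
ΔE₁ = |E_2 - E_7|
ΔE₁ = |-3.401425000 - (-0.277667347)| = 3.123758 eV

Second transition (2 → 1):
ΔE₂ = |E_1 - E_2|
ΔE₂ = |-13.605700000 - (-3.401425000)| = 10.204275 eV

Total energy released:
E_total = ΔE₁ + ΔE₂ = 3.123758 + 10.204275 = 13.328 eV

Note: This equals the direct transition 7 → 1: 13.328 eV ✓
Energy is conserved regardless of the path taken.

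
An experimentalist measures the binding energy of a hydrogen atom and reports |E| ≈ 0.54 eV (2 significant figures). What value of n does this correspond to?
n = 5

The exact energy levels follow E_n = -13.6057 eV / n².

The measured value (-0.54 eV) is reported to only 2 significant figures, so we must test candidate n values and see which one matches to that precision.

Candidate energies:
  n = 3:  E = -13.6057/3² = -1.51174 eV
  n = 4:  E = -13.6057/4² = -0.85036 eV
  n = 5:  E = -13.6057/5² = -0.54423 eV  ← matches
  n = 6:  E = -13.6057/6² = -0.37794 eV
  n = 7:  E = -13.6057/7² = -0.27767 eV

Checking against the measurement of -0.54 eV (2 sig figs), only n = 5 agrees:
E_5 = -0.54423 eV, which rounds to -0.54 eV ✓

Therefore n = 5.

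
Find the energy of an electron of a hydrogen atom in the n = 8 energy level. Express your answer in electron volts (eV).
-0.21 eV

The energy levels of a hydrogen-like atom are given by:
E_n = -13.6057 eV / n²

For n = 8:
E_8 = -13.6057 eV / 8²
E_8 = -13.6057 eV / 64
E_8 = -0.21 eV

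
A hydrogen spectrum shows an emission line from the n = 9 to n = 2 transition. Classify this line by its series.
Balmer series

The spectral series in hydrogen are named based on the final (lower) energy level:
- Lyman series: n_final = 1 (ultraviolet)
- Balmer series: n_final = 2 (visible/near-UV)
- Paschen series: n_final = 3 (infrared)
- Brackett series: n_final = 4 (infrared)
- Pfund series: n_final = 5 (far infrared)

Since this transition ends at n = 2, it belongs to the Balmer series.

For reference, this 9 → 2 line has photon energy
ΔE = 13.6057 eV × (1/2² - 1/9²) = 3.233453 eV,
corresponding to wavelength λ = hc/ΔE = 1239.84 eV·nm / 3.233453 eV = 383.44 nm in the visible/near-UV region.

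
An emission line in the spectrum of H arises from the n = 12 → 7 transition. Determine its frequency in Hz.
4.43e+13 Hz

First, find the transition energy:
E_12 = -13.6057 / 12² = -0.094484 eV
E_7 = -13.6057 / 7² = -0.277667 eV
|ΔE| = |E_7 - E_12| = 0.183183 eV

Convert to Joules: E = 0.183183 eV × (1.602177 × 10⁻¹⁹ J/eV) = 2.9349e-20 J

Using E = hf:
f = E/h = 2.9349e-20 J / (6.62607 × 10⁻³⁴ J·s)
f = 4.43e+13 Hz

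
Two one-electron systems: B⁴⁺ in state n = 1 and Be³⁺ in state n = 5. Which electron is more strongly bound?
B⁴⁺ at n = 1 (E = -340.142500 eV)

Using E_n = -13.6057 Z² / n² eV:

B⁴⁺ (Z = 5) at n = 1:
E = -13.6057 × 5² / 1² = -13.6057 × 25 / 1 = -340.142500000 eV

Be³⁺ (Z = 4) at n = 5:
E = -13.6057 × 4² / 5² = -13.6057 × 16 / 25 = -8.707648000 eV

Since -340.142500000 eV < -8.707648000 eV,
B⁴⁺ at n = 1 is more tightly bound (requires more energy to ionize).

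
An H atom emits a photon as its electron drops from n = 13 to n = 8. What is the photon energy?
0.132082 eV

The energy levels are E_n = -13.6057 eV / n².

Energy at n = 13: E_13 = -13.6057 / 13² = -0.080507101 eV
Energy at n = 8: E_8 = -13.6057 / 8² = -0.212589063 eV

For emission (electron falling to lower state), the photon energy is:
E_photon = E_13 - E_8 = |-0.080507101 - (-0.212589063)|
E_photon = 0.132082 eV

This energy is carried away by the emitted photon.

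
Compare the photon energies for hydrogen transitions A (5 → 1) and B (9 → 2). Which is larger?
5 → 1

Calculate the energy for each transition:

Transition 5 → 1:
ΔE₁ = |E_1 - E_5| = |-13.6057/1² - (-13.6057/5²)|
ΔE₁ = |-13.60570000 - (-0.54422800)| = 13.06147 eV

Transition 9 → 2:
ΔE₂ = |E_2 - E_9| = |-13.6057/2² - (-13.6057/9²)|
ΔE₂ = |-3.40142500 - (-0.16797160)| = 3.23345 eV

Since 13.06147 eV > 3.23345 eV, the transition 5 → 1 emits the more energetic photon.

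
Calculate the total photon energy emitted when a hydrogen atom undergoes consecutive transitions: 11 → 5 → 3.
1.39930 eV

The energy levels of hydrogen are E_n = -13.6057 / n² eV.

First transition (11 → 5):
ΔE₁ = |E_5 - E_11|
ΔE₁ = |-0.54422800000 - (-0.11244380165)| = 0.43178420 eV

Second transition (5 → 3):
ΔE₂ = |E_3 - E_5|
ΔE₂ = |-1.51174444444 - (-0.54422800000)| = 0.96751644 eV

Total energy released:
E_total = ΔE₁ + ΔE₂ = 0.43178420 + 0.96751644 = 1.39930 eV

Note: This equals the direct transition 11 → 3: 1.39930 eV ✓
Energy is conserved regardless of the path taken.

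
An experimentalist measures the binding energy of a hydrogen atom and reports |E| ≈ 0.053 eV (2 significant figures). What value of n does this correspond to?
n = 16

The exact energy levels follow E_n = -13.6057 eV / n².

The measured value (-0.053 eV) is reported to only 2 significant figures, so we must test candidate n values and see which one matches to that precision.

Candidate energies:
  n = 14:  E = -13.6057/14² = -0.06942 eV
  n = 15:  E = -13.6057/15² = -0.06047 eV
  n = 16:  E = -13.6057/16² = -0.05315 eV  ← matches
  n = 17:  E = -13.6057/17² = -0.04708 eV
  n = 18:  E = -13.6057/18² = -0.04199 eV

Checking against the measurement of -0.053 eV (2 sig figs), only n = 16 agrees:
E_16 = -0.05315 eV, which rounds to -0.053 eV ✓

Therefore n = 16.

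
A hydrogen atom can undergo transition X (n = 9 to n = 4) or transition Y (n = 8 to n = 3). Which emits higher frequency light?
8 → 3

Calculate the energy for each transition:

Transition 9 → 4:
ΔE₁ = |E_4 - E_9| = |-13.6057/4² - (-13.6057/9²)|
ΔE₁ = |-0.85035625 - (-0.16797160)| = 0.68238 eV

Transition 8 → 3:
ΔE₂ = |E_3 - E_8| = |-13.6057/3² - (-13.6057/8²)|
ΔE₂ = |-1.51174444 - (-0.21258906)| = 1.29916 eV

Since 1.29916 eV > 0.68238 eV, the transition 8 → 3 emits the more energetic photon.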